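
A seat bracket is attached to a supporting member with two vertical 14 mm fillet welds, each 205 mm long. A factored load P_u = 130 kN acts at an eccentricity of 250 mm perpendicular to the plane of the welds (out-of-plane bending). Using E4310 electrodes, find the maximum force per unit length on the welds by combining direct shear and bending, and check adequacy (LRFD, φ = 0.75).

E43XX → F_EXX = 430 MPa.
L_w = 2 × 205 = 410 mm; section modulus (unit throat) S = 2 × L²/6 = 14010 mm².
Direct shear f_v = P/L_w = 130×10³/410 = 317.1 N/mm.
Moment M = P × e = 130×10³ × 250 = 32500000 N·mm; bending f_b = M/S = 2320 N/mm.
f_max = √(f_v² + f_b²) = √(317.1² + 2320²) = 2342 N/mm.
φr_n = 0.75 × 0.6 × 430 × (0.707 × 14) = 1915 N/mm → NOT adequate.

f_max ≈ 2340 N/mm; NOT adequate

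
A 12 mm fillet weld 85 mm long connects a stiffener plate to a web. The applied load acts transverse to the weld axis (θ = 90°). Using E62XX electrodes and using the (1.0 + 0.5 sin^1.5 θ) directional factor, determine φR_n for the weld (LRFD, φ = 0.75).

E62XX → F_EXX = 620 MPa.
t_e = 0.707 × 12 = 8.484 mm; A_we = 8.484 × 85 = 721.1 mm².
Directional factor: 1.0 + 0.5 sin^1.5(90°) = 1.5.
F_nw = 0.6 × 620 × 1.5 = 558 MPa.
φR_n = 0.75 × 558 × 721.1 × 10⁻³ = 301.8 kN.

φR_n ≈ 302 kN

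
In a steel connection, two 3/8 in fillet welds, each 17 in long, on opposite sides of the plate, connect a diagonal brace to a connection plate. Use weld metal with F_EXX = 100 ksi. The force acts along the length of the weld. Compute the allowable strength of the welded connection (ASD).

R_n/Ω ≈ 270 kips

Effective throat t_e = 0.707 × 0.375 = 0.2651 in.
Total length L = 34 in; A_we = 0.2651 × 34 = 9.014 in².
F_nw = 0.6 F_EXX = 0.6 × 100 = 60 ksi.
R_n = 60 × 9.014 = 540.9 kips; R_n/Ω = 540.9/2.0 = 270.4 kips.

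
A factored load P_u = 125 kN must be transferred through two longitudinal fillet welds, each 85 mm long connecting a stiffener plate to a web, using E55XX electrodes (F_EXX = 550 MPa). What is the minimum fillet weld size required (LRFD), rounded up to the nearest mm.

w = 5 mm

Total weld length L = 170 mm.
Required throat t_e = P_u / (φ × 0.6 F_EXX × L) = 125 / (0.75 × 0.6 × 550 × 170 × 10⁻³) = 2.971 mm.
Required leg w = t_e / 0.707 = 4.202 mm → use 5 mm.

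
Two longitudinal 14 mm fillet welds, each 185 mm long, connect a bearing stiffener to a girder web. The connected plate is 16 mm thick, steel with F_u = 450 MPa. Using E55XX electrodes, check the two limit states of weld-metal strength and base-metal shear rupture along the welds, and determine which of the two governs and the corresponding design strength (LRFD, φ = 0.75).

E55XX → F_EXX = 550 MPa.
t_e = 0.707 × 14 = 9.898 mm; L = 370 mm.
Weld metal: φR_n = 0.75 × 0.6 × 550 × 9.898 × 370 × 10⁻³ = 906.4 kN.
Base metal (shear rupture): φR_n = 0.75 × 0.6 × 450 × 16 × 370 × 10⁻³ = 1199 kN.
Governing: weld metal.

φR_n ≈ 906 kN (weld metal governs)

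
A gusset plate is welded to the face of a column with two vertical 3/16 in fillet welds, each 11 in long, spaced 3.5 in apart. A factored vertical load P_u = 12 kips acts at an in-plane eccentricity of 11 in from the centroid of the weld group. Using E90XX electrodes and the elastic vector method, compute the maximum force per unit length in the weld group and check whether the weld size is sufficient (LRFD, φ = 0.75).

f_max ≈ 2.85 kip/in; adequate

E90XX → F_EXX = 90 ksi.
Total weld length L_w = 22 in. Treat welds as unit-width lines.
Polar moment about centroid: J = 2[d³/12 + d(b/2)²] = 2[11³/12 + 11×1.75²] = 289.2 in³.
Direct shear f_v = P/L_w = 12 / 22 = 0.5455 kip/in (vertical).
Torsion M = P·e = 12 × 11 = 132 kip·in.
Critical point at (x, y) = (1.75, 5.5) from centroid. f_tx = M·y/J = 2.51 kip/in; f_ty = M·x/J = 0.7987 kip/in.
Resultant f_max = √[f_tx² + (f_v + f_ty)²] = √[2.51² + (0.5455 + 0.7987)²] = 2.848 kip/in.
Capacity per unit length: φr_n = 0.75 × 0.6 × 90 × (0.707 × 0.1875) = 5.369 kip/in.
2.848 ≤ 5.369 → adequate.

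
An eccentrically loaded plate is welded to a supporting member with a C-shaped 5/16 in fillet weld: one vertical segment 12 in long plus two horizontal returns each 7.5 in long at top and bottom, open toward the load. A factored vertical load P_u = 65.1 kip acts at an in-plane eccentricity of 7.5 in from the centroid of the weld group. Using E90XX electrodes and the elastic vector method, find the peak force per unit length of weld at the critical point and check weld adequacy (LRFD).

E90XX → F_EXX = 90 ksi.
Total weld length L_w = 27 in. Treat welds as unit-width lines.
Centroid: x̄ = 2×7.5×3.75 / 27 = 2.083 in from the vertical weld.
Polar moment about centroid: J = I_x + I_y = [12³/12 + 2×7.5×6²] + [12×2.083² + 2(7.5³/12 + 7.5×1.667²)] = 848.1 in³.
Direct shear f_v = P/L_w = 65.1 / 27 = 2.411 kip/in (vertical).
Torsion M = P·e = 65.1 × 7.5 = 488.25 kip·in.
Critical point at (x, y) = (5.417, 6) from centroid. f_tx = M·y/J = 3.454 kip/in; f_ty = M·x/J = 3.119 kip/in.
Resultant f_max = √[f_tx² + (f_v + f_ty)²] = √[3.454² + (2.411 + 3.119)²] = 6.52 kip/in.
Capacity per unit length: φr_n = 0.75 × 0.6 × 90 × (0.707 × 0.3125) = 8.948 kip/in.
6.52 ≤ 8.948 → adequate.

f_max ≈ 6.52 kip/in; adequate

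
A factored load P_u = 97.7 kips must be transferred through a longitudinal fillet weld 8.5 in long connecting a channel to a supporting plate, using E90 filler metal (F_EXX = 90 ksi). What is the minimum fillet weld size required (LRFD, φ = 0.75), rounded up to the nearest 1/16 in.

Total weld length L = 8.5 in.
Required throat t_e = P_u / (φ × 0.6 F_EXX × L) = 97.7 / (0.75 × 0.6 × 90 × 8.5) = 0.2838 in.
Required leg w = t_e / 0.707 = 0.4014 in → use 7/16 in.

w = 7/16 in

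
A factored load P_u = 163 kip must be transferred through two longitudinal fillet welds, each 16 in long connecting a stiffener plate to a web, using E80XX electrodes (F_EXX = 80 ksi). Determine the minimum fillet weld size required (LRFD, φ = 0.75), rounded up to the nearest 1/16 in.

Total weld length L = 32 in.
Required throat t_e = P_u / (φ × 0.6 F_EXX × L) = 163 / (0.75 × 0.6 × 80 × 32) = 0.1415 in.
Required leg w = t_e / 0.707 = 0.2001 in → use 1/4 in.

w = 1/4 in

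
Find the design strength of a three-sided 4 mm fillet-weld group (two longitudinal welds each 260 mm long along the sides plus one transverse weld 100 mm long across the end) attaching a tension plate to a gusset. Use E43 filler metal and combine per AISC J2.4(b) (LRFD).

φR_n ≈ 339 kN

E43XX → F_EXX = 430 MPa.
t_e = 0.707 × 4 = 2.828 mm.
R_nwl = 0.6 × 430 × 2.828 × 520 × 10⁻³ = 379.4 kN (longitudinal, 2 welds).
R_nwt = 0.6 × 430 × 2.828 × 100 × 10⁻³ = 72.96 kN (transverse, base value).
(i) R_nwl + R_nwt = 452.4 kN; (ii) 0.85 R_nwl + 1.5 R_nwt = 431.9 kN.
R_n = max = 452.4 kN [governs: (i)]; φR_n = 339.3 kN.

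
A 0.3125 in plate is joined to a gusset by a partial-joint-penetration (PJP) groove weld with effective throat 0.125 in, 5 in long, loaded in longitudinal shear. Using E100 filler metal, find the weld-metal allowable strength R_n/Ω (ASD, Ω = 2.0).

R_n/Ω ≈ 18.8 kip

E100XX → F_EXX = 100 ksi.
Effective throat (given) t_e = 0.125 in.
A_we = 0.125 × 5 = 0.625 in².
F_nw = 0.6 F_EXX = 60 ksi.
R_n/Ω = (60 × 0.625) / 2.0 = 18.75 kip.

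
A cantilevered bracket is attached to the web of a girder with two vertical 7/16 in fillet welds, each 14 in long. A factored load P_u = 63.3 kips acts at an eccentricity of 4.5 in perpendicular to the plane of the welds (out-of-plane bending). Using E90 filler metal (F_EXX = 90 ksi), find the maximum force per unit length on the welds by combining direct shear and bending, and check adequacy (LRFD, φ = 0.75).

L_w = 2 × 14 = 28 in; section modulus (unit throat) S = 2 × L²/6 = 65.33 in².
Direct shear f_v = P/L_w = 63.3/28 = 2.261 kip/in.
Moment M = P × e = 63.3 × 4.5 = 284.85 kip·in; bending f_b = M/S = 4.36 kip/in.
f_max = √(f_v² + f_b²) = √(2.261² + 4.36²) = 4.911 kip/in.
φr_n = 0.75 × 0.6 × 90 × (0.707 × 0.4375) = 12.53 kip/in → adequate.

f_max ≈ 4.91 kip/in; adequate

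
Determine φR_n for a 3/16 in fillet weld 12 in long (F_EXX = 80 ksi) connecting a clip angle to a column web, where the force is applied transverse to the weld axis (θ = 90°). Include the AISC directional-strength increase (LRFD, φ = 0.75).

φR_n ≈ 85.9 kips

t_e = 0.707 × 0.1875 = 0.1326 in; A_we = 0.1326 × 12 = 1.591 in².
Directional factor: 1.0 + 0.5 sin^1.5(90°) = 1.5.
F_nw = 0.6 × 80 × 1.5 = 72 ksi.
φR_n = 0.75 × 72 × 1.591 = 85.9 kips.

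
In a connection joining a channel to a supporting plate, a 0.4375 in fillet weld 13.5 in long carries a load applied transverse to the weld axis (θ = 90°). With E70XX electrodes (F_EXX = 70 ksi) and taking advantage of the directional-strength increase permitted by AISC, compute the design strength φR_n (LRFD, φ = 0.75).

φR_n ≈ 197 kips

t_e = 0.707 × 0.4375 = 0.3093 in; A_we = 0.3093 × 13.5 = 4.176 in².
Directional factor: 1.0 + 0.5 sin^1.5(90°) = 1.5.
F_nw = 0.6 × 70 × 1.5 = 63 ksi.
φR_n = 0.75 × 63 × 4.176 = 197.3 kips.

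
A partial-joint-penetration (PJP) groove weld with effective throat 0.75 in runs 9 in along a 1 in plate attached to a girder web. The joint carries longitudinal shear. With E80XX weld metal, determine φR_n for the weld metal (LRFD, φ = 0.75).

E80XX → F_EXX = 80 ksi.
Effective throat (given) t_e = 0.75 in.
A_we = 0.75 × 9 = 6.75 in².
F_nw = 0.6 F_EXX = 48 ksi.
φR_n = 0.75 × 48 × 6.75 = 243 kip.

φR_n ≈ 243 kip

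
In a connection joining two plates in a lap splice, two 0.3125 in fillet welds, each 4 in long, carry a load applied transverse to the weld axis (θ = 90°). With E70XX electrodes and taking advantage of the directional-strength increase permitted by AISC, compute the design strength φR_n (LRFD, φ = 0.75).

φR_n ≈ 83.5 kips

E70XX → F_EXX = 70 ksi.
t_e = 0.707 × 0.3125 = 0.2209 in; A_we = 0.2209 × 8 = 1.767 in².
Directional factor: 1.0 + 0.5 sin^1.5(90°) = 1.5.
F_nw = 0.6 × 70 × 1.5 = 63 ksi.
φR_n = 0.75 × 63 × 1.767 = 83.51 kips.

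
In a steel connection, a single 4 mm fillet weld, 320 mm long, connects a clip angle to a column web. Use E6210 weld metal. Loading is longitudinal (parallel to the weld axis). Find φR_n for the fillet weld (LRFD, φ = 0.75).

E62XX → F_EXX = 620 MPa.
Effective throat t_e = 0.707 × 4 = 2.828 mm.
Total length L = 320 mm; A_we = 2.828 × 320 = 905 mm².
F_nw = 0.6 F_EXX = 0.6 × 620 = 372 MPa.
φR_n = 0.75 × 372 × 905 × 10⁻³ = 252.5 kN.

φR_n ≈ 252 kN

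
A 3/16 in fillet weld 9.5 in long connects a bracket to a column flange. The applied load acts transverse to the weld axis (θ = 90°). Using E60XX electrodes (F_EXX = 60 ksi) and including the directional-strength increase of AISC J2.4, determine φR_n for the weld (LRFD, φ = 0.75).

t_e = 0.707 × 0.1875 = 0.1326 in; A_we = 0.1326 × 9.5 = 1.259 in².
Directional factor: 1.0 + 0.5 sin^1.5(90°) = 1.5.
F_nw = 0.6 × 60 × 1.5 = 54 ksi.
φR_n = 0.75 × 54 × 1.259 = 51 kips.

φR_n ≈ 51 kips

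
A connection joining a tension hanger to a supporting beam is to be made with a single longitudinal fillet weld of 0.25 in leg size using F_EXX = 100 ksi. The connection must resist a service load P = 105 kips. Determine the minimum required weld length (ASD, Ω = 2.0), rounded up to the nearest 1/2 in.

Throat t_e = 0.707 × 0.25 = 0.1767 in.
r_n/Ω = (0.6 × 100 × 0.1767) / 2.0 = 5.302 kip/in.
L_req = P / (r_n/Ω) = 105 / 5.302 = 19.8 in total.
Round up → use L = 20 in.

L = 20 in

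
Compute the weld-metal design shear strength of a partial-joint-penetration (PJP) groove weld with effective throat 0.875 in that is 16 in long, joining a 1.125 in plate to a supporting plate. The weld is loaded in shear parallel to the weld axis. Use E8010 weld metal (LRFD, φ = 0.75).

φR_n ≈ 504 kip

E80XX → F_EXX = 80 ksi.
Effective throat (given) t_e = 0.875 in.
A_we = 0.875 × 16 = 14 in².
F_nw = 0.6 F_EXX = 48 ksi.
φR_n = 0.75 × 48 × 14 = 504 kip.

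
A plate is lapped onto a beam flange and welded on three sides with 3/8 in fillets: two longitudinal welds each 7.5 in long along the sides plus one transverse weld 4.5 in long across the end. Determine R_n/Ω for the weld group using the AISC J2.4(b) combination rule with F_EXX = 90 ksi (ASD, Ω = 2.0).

t_e = 0.707 × 0.375 = 0.2651 in.
R_nwl = 0.6 × 90 × 0.2651 × 15 = 214.8 kips (longitudinal, 2 welds).
R_nwt = 0.6 × 90 × 0.2651 × 4.5 = 64.43 kips (transverse, base value).
(i) R_nwl + R_nwt = 279.2 kips; (ii) 0.85 R_nwl + 1.5 R_nwt = 279.2 kips.
R_n = max = 279.2 kips [governs: (ii)]; R_n/Ω = 139.6 kips.

R_n/Ω ≈ 140 kips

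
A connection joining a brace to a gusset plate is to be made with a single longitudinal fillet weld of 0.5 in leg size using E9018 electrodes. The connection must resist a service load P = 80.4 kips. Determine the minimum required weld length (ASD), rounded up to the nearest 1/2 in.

L = 8.5 in

E90XX → F_EXX = 90 ksi.
Throat t_e = 0.707 × 0.5 = 0.3535 in.
r_n/Ω = (0.6 × 90 × 0.3535) / 2.0 = 9.544 kip/in.
L_req = P / (r_n/Ω) = 80.4 / 9.544 = 8.424 in total.
Round up → use L = 8.5 in.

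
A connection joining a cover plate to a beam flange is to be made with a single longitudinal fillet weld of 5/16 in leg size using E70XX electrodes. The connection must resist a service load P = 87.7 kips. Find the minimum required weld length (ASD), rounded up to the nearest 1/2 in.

L = 19 in

E70XX → F_EXX = 70 ksi.
Throat t_e = 0.707 × 0.3125 = 0.2209 in.
r_n/Ω = (0.6 × 70 × 0.2209) / 2.0 = 4.64 kip/in.
L_req = P / (r_n/Ω) = 87.7 / 4.64 = 18.9 in total.
Round up → use L = 19 in.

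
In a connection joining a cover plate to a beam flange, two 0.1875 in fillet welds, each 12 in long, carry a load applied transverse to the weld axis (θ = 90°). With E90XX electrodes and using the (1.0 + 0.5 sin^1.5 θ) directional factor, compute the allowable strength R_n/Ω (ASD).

R_n/Ω ≈ 129 kips

E90XX → F_EXX = 90 ksi.
t_e = 0.707 × 0.1875 = 0.1326 in; A_we = 0.1326 × 24 = 3.181 in².
Directional factor: 1.0 + 0.5 sin^1.5(90°) = 1.5.
F_nw = 0.6 × 90 × 1.5 = 81 ksi.
R_n/Ω = (81 × 3.181) / 2.0 = 128.9 kips.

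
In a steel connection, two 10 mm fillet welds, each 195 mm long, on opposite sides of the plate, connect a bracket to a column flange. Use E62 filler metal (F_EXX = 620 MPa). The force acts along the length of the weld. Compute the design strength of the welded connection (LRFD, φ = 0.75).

Effective throat t_e = 0.707 × 10 = 7.07 mm.
Total length L = 390 mm; A_we = 7.07 × 390 = 2757 mm².
F_nw = 0.6 F_EXX = 0.6 × 620 = 372 MPa.
φR_n = 0.75 × 372 × 2757 × 10⁻³ = 769.3 kN.

φR_n ≈ 769 kN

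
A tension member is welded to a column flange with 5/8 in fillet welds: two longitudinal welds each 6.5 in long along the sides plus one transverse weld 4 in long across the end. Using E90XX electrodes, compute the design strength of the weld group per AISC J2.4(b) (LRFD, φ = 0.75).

φR_n ≈ 305 kip

E90XX → F_EXX = 90 ksi.
t_e = 0.707 × 0.625 = 0.4419 in.
R_nwl = 0.6 × 90 × 0.4419 × 13 = 310.2 kip (longitudinal, 2 welds).
R_nwt = 0.6 × 90 × 0.4419 × 4 = 95.44 kip (transverse, base value).
(i) R_nwl + R_nwt = 405.6 kip; (ii) 0.85 R_nwl + 1.5 R_nwt = 406.8 kip.
R_n = max = 406.8 kip [governs: (ii)]; φR_n = 305.1 kip.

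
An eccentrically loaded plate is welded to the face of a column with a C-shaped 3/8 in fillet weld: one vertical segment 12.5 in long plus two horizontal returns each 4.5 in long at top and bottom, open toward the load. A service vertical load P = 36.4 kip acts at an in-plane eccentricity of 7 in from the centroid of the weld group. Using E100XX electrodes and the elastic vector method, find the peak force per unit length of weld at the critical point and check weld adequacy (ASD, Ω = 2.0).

E100XX → F_EXX = 100 ksi.
Total weld length L_w = 21.5 in. Treat welds as unit-width lines.
Centroid: x̄ = 2×4.5×2.25 / 21.5 = 0.9419 in from the vertical weld.
Polar moment about centroid: J = I_x + I_y = [12.5³/12 + 2×4.5×6.25²] + [12.5×0.9419² + 2(4.5³/12 + 4.5×1.308²)] = 556 in³.
Direct shear f_v = P/L_w = 36.4 / 21.5 = 1.693 kip/in (vertical).
Torsion M = P·e = 36.4 × 7 = 254.8 kip·in.
Critical point at (x, y) = (3.558, 6.25) from centroid. f_tx = M·y/J = 2.864 kip/in; f_ty = M·x/J = 1.631 kip/in.
Resultant f_max = √[f_tx² + (f_v + f_ty)²] = √[2.864² + (1.693 + 1.631)²] = 4.387 kip/in.
Capacity per unit length: r_n/Ω = (1/2.0) × 0.6 × 100 × (0.707 × 0.375) = 7.954 kip/in.
4.387 ≤ 7.954 → adequate.

f_max ≈ 4.39 kip/in; adequate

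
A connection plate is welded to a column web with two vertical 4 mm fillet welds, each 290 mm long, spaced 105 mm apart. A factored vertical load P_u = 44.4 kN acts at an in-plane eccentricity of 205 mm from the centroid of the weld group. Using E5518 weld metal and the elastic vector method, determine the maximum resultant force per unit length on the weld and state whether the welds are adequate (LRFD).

E55XX → F_EXX = 550 MPa.
Total weld length L_w = 580 mm. Treat welds as unit-width lines.
Polar moment about centroid: J = 2[d³/12 + d(b/2)²] = 2[290³/12 + 290×52.5²] = 5663000 mm³.
Direct shear f_v = P/L_w = 44.4×10³ / 580 = 76.55 N/mm (vertical).
Torsion M = P·e = 44.4×10³ × 205 = 9102000 N·mm.
Critical point at (x, y) = (52.5, 145) from centroid. f_tx = M·y/J = 233 N/mm; f_ty = M·x/J = 84.38 N/mm.
Resultant f_max = √[f_tx² + (f_v + f_ty)²] = √[233² + (76.55 + 84.38)²] = 283.2 N/mm.
Capacity per unit length: φr_n = 0.75 × 0.6 × 550 × (0.707 × 4) = 699.9 N/mm.
283.2 ≤ 699.9 → adequate.

f_max ≈ 283 N/mm; adequate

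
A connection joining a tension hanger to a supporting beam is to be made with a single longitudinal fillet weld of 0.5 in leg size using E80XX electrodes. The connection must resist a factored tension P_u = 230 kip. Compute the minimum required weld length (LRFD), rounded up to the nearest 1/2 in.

L = 18.5 in

E80XX → F_EXX = 80 ksi.
Throat t_e = 0.707 × 0.5 = 0.3535 in.
φr_n = 0.75 × 0.6 × 80 × 0.3535 = 12.73 kip/in.
L_req = P_u / φr_n = 230 / 12.73 = 18.07 in total.
Round up → use L = 18.5 in.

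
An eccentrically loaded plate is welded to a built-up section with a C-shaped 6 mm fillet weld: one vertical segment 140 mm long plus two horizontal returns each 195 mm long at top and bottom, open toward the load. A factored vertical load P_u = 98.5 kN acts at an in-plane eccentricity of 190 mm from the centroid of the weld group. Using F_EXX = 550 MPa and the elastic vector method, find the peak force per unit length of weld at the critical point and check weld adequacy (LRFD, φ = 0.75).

Total weld length L_w = 530 mm. Treat welds as unit-width lines.
Centroid: x̄ = 2×195×97.5 / 530 = 71.75 mm from the vertical weld.
Polar moment about centroid: J = I_x + I_y = [140³/12 + 2×195×70²] + [140×71.75² + 2(195³/12 + 195×25.75²)] = 4355000 mm³.
Direct shear f_v = P/L_w = 98.5×10³ / 530 = 185.8 N/mm (vertical).
Torsion M = P·e = 98.5×10³ × 190 = 18715000 N·mm.
Critical point at (x, y) = (123.3, 70) from centroid. f_tx = M·y/J = 300.8 N/mm; f_ty = M·x/J = 529.7 N/mm.
Resultant f_max = √[f_tx² + (f_v + f_ty)²] = √[300.8² + (185.8 + 529.7)²] = 776.2 N/mm.
Capacity per unit length: φr_n = 0.75 × 0.6 × 550 × (0.707 × 6) = 1050 N/mm.
776.2 ≤ 1050 → adequate.

f_max ≈ 776 N/mm; adequate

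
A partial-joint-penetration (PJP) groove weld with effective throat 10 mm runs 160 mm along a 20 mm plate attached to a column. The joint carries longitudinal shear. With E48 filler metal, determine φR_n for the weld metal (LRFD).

φR_n ≈ 346 kN

E48XX → F_EXX = 480 MPa.
Effective throat (given) t_e = 10 mm.
A_we = 10 × 160 = 1600 mm².
F_nw = 0.6 F_EXX = 288 MPa.
φR_n = 0.75 × 288 × 1600 × 10⁻³ = 345.6 kN.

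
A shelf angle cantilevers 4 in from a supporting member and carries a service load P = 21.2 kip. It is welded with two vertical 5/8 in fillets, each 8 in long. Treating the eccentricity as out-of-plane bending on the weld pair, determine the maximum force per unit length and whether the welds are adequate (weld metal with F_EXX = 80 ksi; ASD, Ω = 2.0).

f_max ≈ 4.19 kip/in; adequate

L_w = 2 × 8 = 16 in; section modulus (unit throat) S = 2 × L²/6 = 21.33 in².
Direct shear f_v = P/L_w = 21.2/16 = 1.325 kip/in.
Moment M = P × e = 21.2 × 4 = 84.8 kip·in; bending f_b = M/S = 3.975 kip/in.
f_max = √(f_v² + f_b²) = √(1.325² + 3.975²) = 4.19 kip/in.
r_n/Ω = (1/2.0) × 0.6 × 80 × (0.707 × 0.625) = 10.6 kip/in → adequate.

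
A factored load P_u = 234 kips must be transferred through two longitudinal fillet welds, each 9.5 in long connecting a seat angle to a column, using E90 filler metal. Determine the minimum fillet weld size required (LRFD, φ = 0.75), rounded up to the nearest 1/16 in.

w = 7/16 in

E90XX → F_EXX = 90 ksi.
Total weld length L = 19 in.
Required throat t_e = P_u / (φ × 0.6 F_EXX × L) = 234 / (0.75 × 0.6 × 90 × 19) = 0.3041 in.
Required leg w = t_e / 0.707 = 0.4301 in → use 7/16 in.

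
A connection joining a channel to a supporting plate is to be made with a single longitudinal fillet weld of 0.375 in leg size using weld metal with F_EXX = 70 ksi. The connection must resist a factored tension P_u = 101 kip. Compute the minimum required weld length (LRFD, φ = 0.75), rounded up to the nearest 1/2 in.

Throat t_e = 0.707 × 0.375 = 0.2651 in.
φr_n = 0.75 × 0.6 × 70 × 0.2651 = 8.351 kip/in.
L_req = P_u / φr_n = 101 / 8.351 = 12.09 in total.
Round up → use L = 12.5 in.

L = 12.5 in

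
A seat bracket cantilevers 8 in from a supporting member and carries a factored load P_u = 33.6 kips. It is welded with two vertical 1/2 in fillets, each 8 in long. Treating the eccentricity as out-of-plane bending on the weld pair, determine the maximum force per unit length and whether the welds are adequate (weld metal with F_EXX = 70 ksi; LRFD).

L_w = 2 × 8 = 16 in; section modulus (unit throat) S = 2 × L²/6 = 21.33 in².
Direct shear f_v = P/L_w = 33.6/16 = 2.1 kip/in.
Moment M = P × e = 33.6 × 8 = 268.8 kip·in; bending f_b = M/S = 12.6 kip/in.
f_max = √(f_v² + f_b²) = √(2.1² + 12.6²) = 12.77 kip/in.
φr_n = 0.75 × 0.6 × 70 × (0.707 × 0.5) = 11.14 kip/in → NOT adequate.

f_max ≈ 12.8 kip/in; NOT adequate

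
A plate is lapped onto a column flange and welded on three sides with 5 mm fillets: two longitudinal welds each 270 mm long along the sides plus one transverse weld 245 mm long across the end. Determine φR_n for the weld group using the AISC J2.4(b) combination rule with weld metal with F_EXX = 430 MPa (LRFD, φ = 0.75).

t_e = 0.707 × 5 = 3.535 mm.
R_nwl = 0.6 × 430 × 3.535 × 540 × 10⁻³ = 492.5 kN (longitudinal, 2 welds).
R_nwt = 0.6 × 430 × 3.535 × 245 × 10⁻³ = 223.4 kN (transverse, base value).
(i) R_nwl + R_nwt = 715.9 kN; (ii) 0.85 R_nwl + 1.5 R_nwt = 753.8 kN.
R_n = max = 753.8 kN [governs: (ii)]; φR_n = 565.3 kN.

φR_n ≈ 565 kN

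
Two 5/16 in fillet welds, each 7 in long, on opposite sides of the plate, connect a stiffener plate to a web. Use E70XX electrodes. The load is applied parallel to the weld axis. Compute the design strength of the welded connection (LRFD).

φR_n ≈ 97.4 kip

E70XX → F_EXX = 70 ksi.
Effective throat t_e = 0.707 × 0.3125 = 0.2209 in.
Total length L = 14 in; A_we = 0.2209 × 14 = 3.093 in².
F_nw = 0.6 F_EXX = 0.6 × 70 = 42 ksi.
φR_n = 0.75 × 42 × 3.093 = 97.43 kip.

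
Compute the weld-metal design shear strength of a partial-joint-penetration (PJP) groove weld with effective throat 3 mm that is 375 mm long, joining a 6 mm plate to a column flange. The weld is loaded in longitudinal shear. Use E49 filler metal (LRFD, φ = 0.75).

φR_n ≈ 248 kN

E49XX → F_EXX = 490 MPa.
Effective throat (given) t_e = 3 mm.
A_we = 3 × 375 = 1125 mm².
F_nw = 0.6 F_EXX = 294 MPa.
φR_n = 0.75 × 294 × 1125 × 10⁻³ = 248.1 kN.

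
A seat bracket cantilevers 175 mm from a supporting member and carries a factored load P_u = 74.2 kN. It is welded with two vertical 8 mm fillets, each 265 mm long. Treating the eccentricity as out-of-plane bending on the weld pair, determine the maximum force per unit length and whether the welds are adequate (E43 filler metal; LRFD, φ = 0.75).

E43XX → F_EXX = 430 MPa.
L_w = 2 × 265 = 530 mm; section modulus (unit throat) S = 2 × L²/6 = 23410 mm².
Direct shear f_v = P/L_w = 74.2×10³/530 = 140 N/mm.
Moment M = P × e = 74.2×10³ × 175 = 12985000 N·mm; bending f_b = M/S = 554.7 N/mm.
f_max = √(f_v² + f_b²) = √(140² + 554.7²) = 572.1 N/mm.
φr_n = 0.75 × 0.6 × 430 × (0.707 × 8) = 1094 N/mm → adequate.

f_max ≈ 572 N/mm; adequate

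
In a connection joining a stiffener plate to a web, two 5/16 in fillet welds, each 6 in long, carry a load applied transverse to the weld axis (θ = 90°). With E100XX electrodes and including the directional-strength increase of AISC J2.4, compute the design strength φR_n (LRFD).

φR_n ≈ 179 kip

E100XX → F_EXX = 100 ksi.
t_e = 0.707 × 0.3125 = 0.2209 in; A_we = 0.2209 × 12 = 2.651 in².
Directional factor: 1.0 + 0.5 sin^1.5(90°) = 1.5.
F_nw = 0.6 × 100 × 1.5 = 90 ksi.
φR_n = 0.75 × 90 × 2.651 = 179 kip.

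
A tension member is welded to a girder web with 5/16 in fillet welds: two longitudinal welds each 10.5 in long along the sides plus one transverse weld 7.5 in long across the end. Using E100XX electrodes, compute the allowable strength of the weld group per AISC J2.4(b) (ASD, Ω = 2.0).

E100XX → F_EXX = 100 ksi.
t_e = 0.707 × 0.3125 = 0.2209 in.
R_nwl = 0.6 × 100 × 0.2209 × 21 = 278.4 kip (longitudinal, 2 welds).
R_nwt = 0.6 × 100 × 0.2209 × 7.5 = 99.42 kip (transverse, base value).
(i) R_nwl + R_nwt = 377.8 kip; (ii) 0.85 R_nwl + 1.5 R_nwt = 385.8 kip.
R_n = max = 385.8 kip [governs: (ii)]; R_n/Ω = 192.9 kip.

R_n/Ω ≈ 193 kip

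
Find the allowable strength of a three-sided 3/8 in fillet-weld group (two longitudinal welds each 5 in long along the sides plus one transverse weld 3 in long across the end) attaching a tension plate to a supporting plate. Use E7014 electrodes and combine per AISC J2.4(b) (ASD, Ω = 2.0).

E70XX → F_EXX = 70 ksi.
t_e = 0.707 × 0.375 = 0.2651 in.
R_nwl = 0.6 × 70 × 0.2651 × 10 = 111.4 kips (longitudinal, 2 welds).
R_nwt = 0.6 × 70 × 0.2651 × 3 = 33.41 kips (transverse, base value).
(i) R_nwl + R_nwt = 144.8 kips; (ii) 0.85 R_nwl + 1.5 R_nwt = 144.8 kips.
R_n = max = 144.8 kips [governs: (ii)]; R_n/Ω = 72.38 kips.

R_n/Ω ≈ 72.4 kips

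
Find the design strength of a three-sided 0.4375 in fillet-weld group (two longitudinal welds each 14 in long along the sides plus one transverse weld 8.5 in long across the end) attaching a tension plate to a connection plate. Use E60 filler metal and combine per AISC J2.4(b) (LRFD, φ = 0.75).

E60XX → F_EXX = 60 ksi.
t_e = 0.707 × 0.4375 = 0.3093 in.
R_nwl = 0.6 × 60 × 0.3093 × 28 = 311.8 kips (longitudinal, 2 welds).
R_nwt = 0.6 × 60 × 0.3093 × 8.5 = 94.65 kips (transverse, base value).
(i) R_nwl + R_nwt = 406.4 kips; (ii) 0.85 R_nwl + 1.5 R_nwt = 407 kips.
R_n = max = 407 kips [governs: (ii)]; φR_n = 305.2 kips.

φR_n ≈ 305 kips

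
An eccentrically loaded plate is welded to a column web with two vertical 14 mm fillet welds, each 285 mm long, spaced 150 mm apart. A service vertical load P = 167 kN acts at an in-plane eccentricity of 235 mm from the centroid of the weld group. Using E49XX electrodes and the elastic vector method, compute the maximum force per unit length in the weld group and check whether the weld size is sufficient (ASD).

f_max ≈ 1060 N/mm; adequate

E49XX → F_EXX = 490 MPa.
Total weld length L_w = 570 mm. Treat welds as unit-width lines.
Polar moment about centroid: J = 2[d³/12 + d(b/2)²] = 2[285³/12 + 285×75²] = 7064000 mm³.
Direct shear f_v = P/L_w = 167×10³ / 570 = 293 N/mm (vertical).
Torsion M = P·e = 167×10³ × 235 = 39245000 N·mm.
Critical point at (x, y) = (75, 142.5) from centroid. f_tx = M·y/J = 791.6 N/mm; f_ty = M·x/J = 416.6 N/mm.
Resultant f_max = √[f_tx² + (f_v + f_ty)²] = √[791.6² + (293 + 416.6)²] = 1063 N/mm.
Capacity per unit length: r_n/Ω = (1/2.0) × 0.6 × 490 × (0.707 × 14) = 1455 N/mm.
1063 ≤ 1455 → adequate.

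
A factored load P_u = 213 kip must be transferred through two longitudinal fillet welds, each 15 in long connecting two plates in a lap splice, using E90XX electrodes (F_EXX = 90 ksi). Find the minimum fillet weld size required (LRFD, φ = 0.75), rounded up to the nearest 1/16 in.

Total weld length L = 30 in.
Required throat t_e = P_u / (φ × 0.6 F_EXX × L) = 213 / (0.75 × 0.6 × 90 × 30) = 0.1753 in.
Required leg w = t_e / 0.707 = 0.248 in → use 1/4 in.

w = 1/4 in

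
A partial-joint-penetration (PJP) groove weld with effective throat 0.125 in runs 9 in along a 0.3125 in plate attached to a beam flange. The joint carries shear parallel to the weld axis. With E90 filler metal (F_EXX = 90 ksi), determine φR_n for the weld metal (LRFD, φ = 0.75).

φR_n ≈ 45.6 kips

Effective throat (given) t_e = 0.125 in.
A_we = 0.125 × 9 = 1.125 in².
F_nw = 0.6 F_EXX = 54 ksi.
φR_n = 0.75 × 54 × 1.125 = 45.56 kips.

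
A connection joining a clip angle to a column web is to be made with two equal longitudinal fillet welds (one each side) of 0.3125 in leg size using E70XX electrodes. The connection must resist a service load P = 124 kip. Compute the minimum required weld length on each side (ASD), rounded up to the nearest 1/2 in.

E70XX → F_EXX = 70 ksi.
Throat t_e = 0.707 × 0.3125 = 0.2209 in.
r_n/Ω = (0.6 × 70 × 0.2209) / 2.0 = 4.64 kip/in.
L_req = P / (r_n/Ω) = 124 / 4.64 = 26.73 in total.
Per side: 26.73 / 2 = 13.36 in.
Round up → use L = 13.5 in on each side.

L = 13.5 in on each side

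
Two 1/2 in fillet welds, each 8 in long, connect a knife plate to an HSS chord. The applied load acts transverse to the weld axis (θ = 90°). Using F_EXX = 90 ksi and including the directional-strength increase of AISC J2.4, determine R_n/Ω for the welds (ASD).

t_e = 0.707 × 0.5 = 0.3535 in; A_we = 0.3535 × 16 = 5.656 in².
Directional factor: 1.0 + 0.5 sin^1.5(90°) = 1.5.
F_nw = 0.6 × 90 × 1.5 = 81 ksi.
R_n/Ω = (81 × 5.656) / 2.0 = 229.1 kips.

R_n/Ω ≈ 229 kips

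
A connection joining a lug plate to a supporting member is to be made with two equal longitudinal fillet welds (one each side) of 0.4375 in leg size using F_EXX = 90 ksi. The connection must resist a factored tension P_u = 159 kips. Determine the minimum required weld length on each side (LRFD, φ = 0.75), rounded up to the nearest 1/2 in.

Throat t_e = 0.707 × 0.4375 = 0.3093 in.
φr_n = 0.75 × 0.6 × 90 × 0.3093 = 12.53 kips/in.
L_req = P_u / φr_n = 159 / 12.53 = 12.69 in total.
Per side: 12.69 / 2 = 6.346 in.
Round up → use L = 6.5 in on each side.

L = 6.5 in on each side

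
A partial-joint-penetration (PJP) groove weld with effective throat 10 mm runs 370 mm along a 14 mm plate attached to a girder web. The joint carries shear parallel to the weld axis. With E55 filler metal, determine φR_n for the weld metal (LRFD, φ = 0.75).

φR_n ≈ 916 kN

E55XX → F_EXX = 550 MPa.
Effective throat (given) t_e = 10 mm.
A_we = 10 × 370 = 3700 mm².
F_nw = 0.6 F_EXX = 330 MPa.
φR_n = 0.75 × 330 × 3700 × 10⁻³ = 915.8 kN.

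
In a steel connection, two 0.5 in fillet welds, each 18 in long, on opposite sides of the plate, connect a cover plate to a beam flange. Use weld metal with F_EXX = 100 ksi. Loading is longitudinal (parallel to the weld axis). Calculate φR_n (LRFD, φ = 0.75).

φR_n ≈ 573 kip

Effective throat t_e = 0.707 × 0.5 = 0.3535 in.
Total length L = 36 in; A_we = 0.3535 × 36 = 12.73 in².
F_nw = 0.6 F_EXX = 0.6 × 100 = 60 ksi.
φR_n = 0.75 × 60 × 12.73 = 572.7 kip.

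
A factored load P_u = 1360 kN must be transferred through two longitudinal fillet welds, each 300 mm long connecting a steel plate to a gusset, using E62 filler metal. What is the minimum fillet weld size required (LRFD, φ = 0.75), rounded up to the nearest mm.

E62XX → F_EXX = 620 MPa.
Total weld length L = 600 mm.
Required throat t_e = P_u / (φ × 0.6 F_EXX × L) = 1360 / (0.75 × 0.6 × 620 × 600 × 10⁻³) = 8.124 mm.
Required leg w = t_e / 0.707 = 11.49 mm → use 12 mm.

w = 12 mm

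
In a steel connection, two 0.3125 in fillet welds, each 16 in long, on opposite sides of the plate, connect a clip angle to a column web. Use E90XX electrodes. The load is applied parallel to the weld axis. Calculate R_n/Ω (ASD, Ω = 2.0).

R_n/Ω ≈ 191 kips

E90XX → F_EXX = 90 ksi.
Effective throat t_e = 0.707 × 0.3125 = 0.2209 in.
Total length L = 32 in; A_we = 0.2209 × 32 = 7.07 in².
F_nw = 0.6 F_EXX = 0.6 × 90 = 54 ksi.
R_n = 54 × 7.07 = 381.8 kips; R_n/Ω = 381.8/2.0 = 190.9 kips.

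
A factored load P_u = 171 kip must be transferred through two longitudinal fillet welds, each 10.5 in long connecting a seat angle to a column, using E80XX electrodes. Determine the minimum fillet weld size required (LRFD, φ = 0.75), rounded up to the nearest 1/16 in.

E80XX → F_EXX = 80 ksi.
Total weld length L = 21 in.
Required throat t_e = P_u / (φ × 0.6 F_EXX × L) = 171 / (0.75 × 0.6 × 80 × 21) = 0.2262 in.
Required leg w = t_e / 0.707 = 0.3199 in → use 3/8 in.

w = 3/8 in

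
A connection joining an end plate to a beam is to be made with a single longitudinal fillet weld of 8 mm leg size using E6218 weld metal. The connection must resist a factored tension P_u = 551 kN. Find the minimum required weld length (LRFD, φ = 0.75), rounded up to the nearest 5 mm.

E62XX → F_EXX = 620 MPa.
Throat t_e = 0.707 × 8 = 5.656 mm.
φr_n = 0.75 × 0.6 × 620 × 5.656 × 10⁻³ = 1.578 kN/mm.
L_req = P_u / φr_n = 551 / 1.578 = 349.2 mm total.
Round up → use L = 350 mm.

L = 350 mm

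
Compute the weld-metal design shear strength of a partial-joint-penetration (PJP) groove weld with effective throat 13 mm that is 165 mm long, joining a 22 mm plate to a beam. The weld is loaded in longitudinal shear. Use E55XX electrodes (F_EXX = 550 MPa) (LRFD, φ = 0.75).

Effective throat (given) t_e = 13 mm.
A_we = 13 × 165 = 2145 mm².
F_nw = 0.6 F_EXX = 330 MPa.
φR_n = 0.75 × 330 × 2145 × 10⁻³ = 530.9 kN.

φR_n ≈ 531 kN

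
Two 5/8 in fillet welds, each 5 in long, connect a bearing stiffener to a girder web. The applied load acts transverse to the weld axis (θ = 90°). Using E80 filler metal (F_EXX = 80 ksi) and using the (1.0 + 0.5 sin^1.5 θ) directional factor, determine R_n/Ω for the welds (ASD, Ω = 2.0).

R_n/Ω ≈ 159 kip

t_e = 0.707 × 0.625 = 0.4419 in; A_we = 0.4419 × 10 = 4.419 in².
Directional factor: 1.0 + 0.5 sin^1.5(90°) = 1.5.
F_nw = 0.6 × 80 × 1.5 = 72 ksi.
R_n/Ω = (72 × 4.419) / 2.0 = 159.1 kip.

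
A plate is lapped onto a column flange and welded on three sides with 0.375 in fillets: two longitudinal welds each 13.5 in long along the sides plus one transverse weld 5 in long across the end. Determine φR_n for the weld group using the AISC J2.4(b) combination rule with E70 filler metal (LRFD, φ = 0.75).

E70XX → F_EXX = 70 ksi.
t_e = 0.707 × 0.375 = 0.2651 in.
R_nwl = 0.6 × 70 × 0.2651 × 27 = 300.7 kips (longitudinal, 2 welds).
R_nwt = 0.6 × 70 × 0.2651 × 5 = 55.68 kips (transverse, base value).
(i) R_nwl + R_nwt = 356.3 kips; (ii) 0.85 R_nwl + 1.5 R_nwt = 339.1 kips.
R_n = max = 356.3 kips [governs: (i)]; φR_n = 267.2 kips.

φR_n ≈ 267 kips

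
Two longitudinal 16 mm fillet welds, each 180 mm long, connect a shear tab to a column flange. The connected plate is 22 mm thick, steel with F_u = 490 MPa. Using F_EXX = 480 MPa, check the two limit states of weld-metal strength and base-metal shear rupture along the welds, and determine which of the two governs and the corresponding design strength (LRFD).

t_e = 0.707 × 16 = 11.31 mm; L = 360 mm.
Weld metal: φR_n = 0.75 × 0.6 × 480 × 11.31 × 360 × 10⁻³ = 879.6 kN.
Base metal (shear rupture): φR_n = 0.75 × 0.6 × 490 × 22 × 360 × 10⁻³ = 1746 kN.
Governing: weld metal.

φR_n ≈ 880 kN (weld metal governs)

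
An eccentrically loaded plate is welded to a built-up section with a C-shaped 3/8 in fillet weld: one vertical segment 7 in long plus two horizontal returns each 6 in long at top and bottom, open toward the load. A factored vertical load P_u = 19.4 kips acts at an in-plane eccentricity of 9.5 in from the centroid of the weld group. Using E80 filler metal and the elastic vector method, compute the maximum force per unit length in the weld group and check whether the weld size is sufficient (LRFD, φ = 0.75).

E80XX → F_EXX = 80 ksi.
Total weld length L_w = 19 in. Treat welds as unit-width lines.
Centroid: x̄ = 2×6×3 / 19 = 1.895 in from the vertical weld.
Polar moment about centroid: J = I_x + I_y = [7³/12 + 2×6×3.5²] + [7×1.895² + 2(6³/12 + 6×1.105²)] = 251.4 in³.
Direct shear f_v = P/L_w = 19.4 / 19 = 1.021 kip/in (vertical).
Torsion M = P·e = 19.4 × 9.5 = 184.3 kip·in.
Critical point at (x, y) = (4.105, 3.5) from centroid. f_tx = M·y/J = 2.566 kip/in; f_ty = M·x/J = 3.01 kip/in.
Resultant f_max = √[f_tx² + (f_v + f_ty)²] = √[2.566² + (1.021 + 3.01)²] = 4.778 kip/in.
Capacity per unit length: φr_n = 0.75 × 0.6 × 80 × (0.707 × 0.375) = 9.544 kip/in.
4.778 ≤ 9.544 → adequate.

f_max ≈ 4.78 kip/in; adequate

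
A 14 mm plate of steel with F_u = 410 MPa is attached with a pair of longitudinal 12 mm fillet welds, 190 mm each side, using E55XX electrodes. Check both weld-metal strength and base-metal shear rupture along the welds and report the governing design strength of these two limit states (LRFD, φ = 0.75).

φR_n ≈ 798 kN (weld metal governs)

E55XX → F_EXX = 550 MPa.
t_e = 0.707 × 12 = 8.484 mm; L = 380 mm.
Weld metal: φR_n = 0.75 × 0.6 × 550 × 8.484 × 380 × 10⁻³ = 797.9 kN.
Base metal (shear rupture): φR_n = 0.75 × 0.6 × 410 × 14 × 380 × 10⁻³ = 981.5 kN.
Governing: weld metal.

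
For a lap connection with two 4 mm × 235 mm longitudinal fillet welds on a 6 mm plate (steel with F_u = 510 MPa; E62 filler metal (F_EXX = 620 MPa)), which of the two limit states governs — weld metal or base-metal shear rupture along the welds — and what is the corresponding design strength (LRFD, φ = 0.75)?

φR_n ≈ 371 kN (weld metal governs)

t_e = 0.707 × 4 = 2.828 mm; L = 470 mm.
Weld metal: φR_n = 0.75 × 0.6 × 620 × 2.828 × 470 × 10⁻³ = 370.8 kN.
Base metal (shear rupture): φR_n = 0.75 × 0.6 × 510 × 6 × 470 × 10⁻³ = 647.2 kN.
Governing: weld metal.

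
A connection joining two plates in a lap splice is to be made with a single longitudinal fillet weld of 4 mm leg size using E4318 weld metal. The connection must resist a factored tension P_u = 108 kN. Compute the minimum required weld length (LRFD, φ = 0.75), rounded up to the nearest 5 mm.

L = 200 mm

E43XX → F_EXX = 430 MPa.
Throat t_e = 0.707 × 4 = 2.828 mm.
φr_n = 0.75 × 0.6 × 430 × 2.828 × 10⁻³ = 0.5472 kN/mm.
L_req = P_u / φr_n = 108 / 0.5472 = 197.4 mm total.
Round up → use L = 200 mm.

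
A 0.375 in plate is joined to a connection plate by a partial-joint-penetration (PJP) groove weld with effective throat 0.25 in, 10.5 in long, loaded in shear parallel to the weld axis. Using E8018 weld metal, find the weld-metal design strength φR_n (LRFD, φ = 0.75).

E80XX → F_EXX = 80 ksi.
Effective throat (given) t_e = 0.25 in.
A_we = 0.25 × 10.5 = 2.625 in².
F_nw = 0.6 F_EXX = 48 ksi.
φR_n = 0.75 × 48 × 2.625 = 94.5 kips.

φR_n ≈ 94.5 kips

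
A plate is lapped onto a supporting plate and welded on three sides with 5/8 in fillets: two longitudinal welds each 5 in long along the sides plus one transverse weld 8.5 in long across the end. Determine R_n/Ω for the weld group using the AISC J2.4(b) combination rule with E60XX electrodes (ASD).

R_n/Ω ≈ 169 kips

E60XX → F_EXX = 60 ksi.
t_e = 0.707 × 0.625 = 0.4419 in.
R_nwl = 0.6 × 60 × 0.4419 × 10 = 159.1 kips (longitudinal, 2 welds).
R_nwt = 0.6 × 60 × 0.4419 × 8.5 = 135.2 kips (transverse, base value).
(i) R_nwl + R_nwt = 294.3 kips; (ii) 0.85 R_nwl + 1.5 R_nwt = 338 kips.
R_n = max = 338 kips [governs: (ii)]; R_n/Ω = 169 kips.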